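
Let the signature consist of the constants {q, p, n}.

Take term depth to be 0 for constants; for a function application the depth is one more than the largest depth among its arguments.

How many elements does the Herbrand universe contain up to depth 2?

With no function symbols every ground term is a constant, so there are exactly 3 ground terms at every depth bound.
N_0 = 3
N_1 = 3
N_2 = 3
Explicitly: q, p, n.

3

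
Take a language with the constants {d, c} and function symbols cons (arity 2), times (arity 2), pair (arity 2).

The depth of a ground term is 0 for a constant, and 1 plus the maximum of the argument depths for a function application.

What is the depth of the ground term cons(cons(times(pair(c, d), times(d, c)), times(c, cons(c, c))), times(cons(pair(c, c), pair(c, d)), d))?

depth(pair(c, d)) = 1 + max(0, 0) = 1
depth(times(d, c)) = 1 + max(0, 0) = 1
depth(times(pair(c, d), times(d, c))) = 1 + max(1, 1) = 2
depth(cons(c, c)) = 1 + max(0, 0) = 1
depth(times(c, cons(c, c))) = 1 + max(0, 1) = 2
depth(cons(times(pair(c, d), times(d, c)), times(c, cons(c, c)))) = 1 + max(2, 2) = 3
depth(pair(c, c)) = 1 + max(0, 0) = 1
depth(cons(pair(c, c), pair(c, d))) = 1 + max(1, 1) = 2
depth(times(cons(pair(c, c), pair(c, d)), d)) = 1 + max(2, 0) = 3
depth(cons(cons(times(pair(c, d), times(d, c)), times(c, cons(c, c))), times(cons(pair(c, c), pair(c, d)), d))) = 1 + max(3, 3) = 4

4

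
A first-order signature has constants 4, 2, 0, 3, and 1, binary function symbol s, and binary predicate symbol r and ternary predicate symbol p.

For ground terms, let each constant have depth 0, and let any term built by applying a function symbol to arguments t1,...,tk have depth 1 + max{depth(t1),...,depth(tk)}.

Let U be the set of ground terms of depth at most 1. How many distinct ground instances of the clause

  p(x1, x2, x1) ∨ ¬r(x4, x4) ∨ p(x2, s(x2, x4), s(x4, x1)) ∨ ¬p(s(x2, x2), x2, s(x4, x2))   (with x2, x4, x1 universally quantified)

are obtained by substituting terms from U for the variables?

27000

Ground terms of depth ≤ 1:
  If N_k denotes the number of depth-≤k ground terms, the 5 constants give N_0 = 5, and each function symbol of arity r contributes N_{k-1}^r new terms at level k: N_k = 5 + N_{k-1}^2.
  N_0 = 5
  N_1 = 5 + 5^2 = 30
So there are 30 ground terms available for substitution.
The clause has 3 distinct variables (x2, x4, x1), each appearing in the body. In the free term algebra distinct substitutions yield syntactically distinct ground instances.
Number of ground instances = 30^3 = 27000.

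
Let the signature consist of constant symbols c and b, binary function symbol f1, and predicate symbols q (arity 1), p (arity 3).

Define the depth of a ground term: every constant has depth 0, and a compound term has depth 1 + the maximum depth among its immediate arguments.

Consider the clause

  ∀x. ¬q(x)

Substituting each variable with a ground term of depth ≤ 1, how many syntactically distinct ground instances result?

Ground terms of depth ≤ 1:
  Let N_k count ground terms of depth at most k. Each non-constant term of depth ≤ k is some function symbol applied to depth-≤(k−1) arguments, giving N_k = 2 + N_{k-1}^2.
  N_0 = 2
  N_1 = 2 + 2^2 = 6
  Explicitly: c, b, f1(c, c), f1(c, b), f1(b, c), f1(b, b).
So there are 6 ground terms available for substitution.
The body mentions the single quantified variable x; since ground terms form a free algebra, no two substitutions collapse to the same formula.
Number of ground instances = 6.

6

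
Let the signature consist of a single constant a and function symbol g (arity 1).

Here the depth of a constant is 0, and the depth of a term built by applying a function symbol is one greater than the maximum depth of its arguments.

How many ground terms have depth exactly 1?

1

Let N_k count ground terms of depth at most k. Each non-constant term of depth ≤ k is some function symbol applied to depth-≤(k−1) arguments, giving N_k = 1 + N_{k-1}.
N_0 = 1
N_1 = 1 + 1 = 2
Terms of depth exactly 1: N_1 − N_0 = 2 − 1 = 1.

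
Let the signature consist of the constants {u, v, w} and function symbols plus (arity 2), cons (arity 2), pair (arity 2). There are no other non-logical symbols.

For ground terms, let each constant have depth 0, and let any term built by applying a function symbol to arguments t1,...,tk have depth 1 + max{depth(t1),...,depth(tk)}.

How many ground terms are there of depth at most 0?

3

If N_k denotes the number of depth-≤k ground terms, the 3 constants give N_0 = 3, and each function symbol of arity r contributes N_{k-1}^r new terms at level k: N_k = 3 + N_{k-1}^2 + N_{k-1}^2 + N_{k-1}^2.
N_0 = 3
Explicitly: u, v, w.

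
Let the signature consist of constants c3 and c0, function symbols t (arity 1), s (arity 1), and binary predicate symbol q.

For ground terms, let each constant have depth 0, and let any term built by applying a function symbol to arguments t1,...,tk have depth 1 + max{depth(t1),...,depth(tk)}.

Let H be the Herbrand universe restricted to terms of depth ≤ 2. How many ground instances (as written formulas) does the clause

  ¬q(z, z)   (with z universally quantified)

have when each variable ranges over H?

14

Ground terms of depth ≤ 2:
  Let N_k = |{terms of depth ≤ k}|. Then N_0 = 2 and N_k = 2 + N_{k-1} + N_{k-1} for k ≥ 1 (one summand per function symbol, arity giving the exponent).
  N_0 = 2
  N_1 = 2 + 2 + 2 = 6
  N_2 = 2 + 6 + 6 = 14
So there are 14 ground terms available for substitution.
The variable z ranges independently over the available ground terms, and distinct assignments produce distinct instances.
Number of ground instances = 14.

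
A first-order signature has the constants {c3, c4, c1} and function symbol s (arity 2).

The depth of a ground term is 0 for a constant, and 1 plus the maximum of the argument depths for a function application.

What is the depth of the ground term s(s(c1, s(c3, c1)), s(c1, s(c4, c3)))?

depth(s(c3, c1)) = 1 + max(0, 0) = 1
depth(s(c1, s(c3, c1))) = 1 + max(0, 1) = 2
depth(s(c4, c3)) = 1 + max(0, 0) = 1
depth(s(c1, s(c4, c3))) = 1 + max(0, 1) = 2
depth(s(s(c1, s(c3, c1)), s(c1, s(c4, c3)))) = 1 + max(2, 2) = 3

3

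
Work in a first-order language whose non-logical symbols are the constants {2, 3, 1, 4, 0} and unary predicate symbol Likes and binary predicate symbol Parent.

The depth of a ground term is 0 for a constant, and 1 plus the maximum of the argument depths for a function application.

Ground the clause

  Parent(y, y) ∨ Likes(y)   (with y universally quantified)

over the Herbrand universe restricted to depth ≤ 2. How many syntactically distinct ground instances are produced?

Ground terms of depth ≤ 2:
  With no function symbols every ground term is a constant, so there are exactly 5 ground terms at every depth bound.
  N_0 = 5
  N_1 = 5
  N_2 = 5
So there are 5 ground terms available for substitution.
There is 1 variable to instantiate (y),  occurring in at least one literal, so different choices give different ground instances.
Number of ground instances = 5.

5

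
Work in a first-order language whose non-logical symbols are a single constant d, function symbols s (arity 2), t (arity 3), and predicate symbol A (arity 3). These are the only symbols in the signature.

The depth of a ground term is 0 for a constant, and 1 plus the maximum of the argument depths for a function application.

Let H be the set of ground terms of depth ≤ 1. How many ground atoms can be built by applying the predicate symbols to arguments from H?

27

First count ground terms of depth ≤ 1.
Let N_k = |{terms of depth ≤ k}|. Then N_0 = 1 and N_k = 1 + N_{k-1}^2 + N_{k-1}^3 for k ≥ 1 (one summand per function symbol, arity giving the exponent).
N_0 = 1
N_1 = 1 + 1^2 + 1^3 = 3
So |H| = 3.
For each predicate symbol, the number of ground atoms is |H| raised to its arity; summing:
  A: 3^3 = 27
Total ground atoms: 27.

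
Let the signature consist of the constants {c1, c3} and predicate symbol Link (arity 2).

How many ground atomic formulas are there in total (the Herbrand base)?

With no function symbols, the Herbrand universe is just the 2 constants.
Ground atoms per predicate: Link: 2^2 = 4.
Herbrand base size = 4 = 4.

4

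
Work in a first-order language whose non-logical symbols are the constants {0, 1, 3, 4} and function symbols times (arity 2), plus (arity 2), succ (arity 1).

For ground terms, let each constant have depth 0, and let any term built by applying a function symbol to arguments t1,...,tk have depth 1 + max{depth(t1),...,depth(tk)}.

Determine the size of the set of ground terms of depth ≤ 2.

3244

Let N_k = |{terms of depth ≤ k}|. Then N_0 = 4 and N_k = 4 + N_{k-1}^2 + N_{k-1}^2 + N_{k-1} for k ≥ 1 (one summand per function symbol, arity giving the exponent).
N_0 = 4
N_1 = 4 + 4^2 + 4^2 + 4 = 40
N_2 = 4 + 40^2 + 40^2 + 40 = 3244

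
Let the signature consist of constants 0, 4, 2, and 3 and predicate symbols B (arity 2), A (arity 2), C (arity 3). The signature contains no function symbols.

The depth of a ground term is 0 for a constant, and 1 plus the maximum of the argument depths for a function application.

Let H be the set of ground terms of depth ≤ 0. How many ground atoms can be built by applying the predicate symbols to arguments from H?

First count ground terms of depth ≤ 0.
With no function symbols every ground term is a constant, so there are exactly 4 ground terms at every depth bound.
N_0 = 4
Explicitly: 0, 4, 2, 3.
So |H| = 4.
A ground atom is a predicate applied to a tuple of terms from H, so the count is the sum over predicates of |H|^arity:
  B: 4^2 = 16;  A: 4^2 = 16;  C: 4^3 = 64
Total ground atoms: 16 + 16 + 64 = 96.

96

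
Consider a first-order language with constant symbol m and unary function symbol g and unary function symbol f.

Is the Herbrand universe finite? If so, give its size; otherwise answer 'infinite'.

infinite

The signature has at least one function symbol (g, arity 1) and at least one constant (m).
Iterating g gives infinitely many distinct ground terms: m, g(m), g(g(m)), ...
So the Herbrand universe is infinite.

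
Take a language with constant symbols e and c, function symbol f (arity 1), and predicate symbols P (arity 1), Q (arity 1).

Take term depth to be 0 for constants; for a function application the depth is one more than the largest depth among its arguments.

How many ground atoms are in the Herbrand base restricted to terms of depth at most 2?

12

First count ground terms of depth ≤ 2.
Write N_k for the number of ground terms of depth ≤ k. A term of depth ≤ k is either a constant or a function symbol applied to arguments of depth ≤ k−1, so N_k = 2 + N_{k-1}.
N_0 = 2
N_1 = 2 + 2 = 4
N_2 = 2 + 4 = 6
Explicitly: e, c, f(e), f(c), f(f(e)), f(f(c)).
So |H| = 6.
Ground atoms are formed by filling each argument slot of a predicate with a term from H, so an r-ary predicate gives |H|^r atoms:
  P: 6;  Q: 6
Total ground atoms: 6 + 6 = 12.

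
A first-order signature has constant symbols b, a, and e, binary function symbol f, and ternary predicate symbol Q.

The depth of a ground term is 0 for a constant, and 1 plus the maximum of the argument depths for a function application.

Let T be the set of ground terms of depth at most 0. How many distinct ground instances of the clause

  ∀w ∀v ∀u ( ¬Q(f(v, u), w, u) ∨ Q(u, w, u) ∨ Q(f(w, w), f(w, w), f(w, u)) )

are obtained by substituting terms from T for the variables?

Ground terms of depth ≤ 0:
  If N_k denotes the number of depth-≤k ground terms, the 3 constants give N_0 = 3, and each function symbol of arity r contributes N_{k-1}^r new terms at level k: N_k = 3 + N_{k-1}^2.
  N_0 = 3
  Explicitly: b, a, e.
So there are 3 ground terms available for substitution.
Each of w, v, u ranges independently over the available ground terms, and distinct assignments produce distinct instances.
Number of ground instances = 3^3 = 27.

27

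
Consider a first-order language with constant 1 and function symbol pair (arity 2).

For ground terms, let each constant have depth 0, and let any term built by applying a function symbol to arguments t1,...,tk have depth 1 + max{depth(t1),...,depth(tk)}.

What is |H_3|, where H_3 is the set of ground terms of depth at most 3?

Write N_k for the number of ground terms of depth ≤ k. A term of depth ≤ k is either a constant or a function symbol applied to arguments of depth ≤ k−1, so N_k = 1 + N_{k-1}^2.
N_0 = 1
N_1 = 1 + 1^2 = 2
N_2 = 1 + 2^2 = 5
N_3 = 1 + 5^2 = 26

26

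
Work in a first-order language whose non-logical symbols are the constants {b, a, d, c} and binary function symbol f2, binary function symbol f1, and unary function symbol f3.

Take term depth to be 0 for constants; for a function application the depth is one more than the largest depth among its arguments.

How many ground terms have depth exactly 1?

36

Let N_k count ground terms of depth at most k. Each non-constant term of depth ≤ k is some function symbol applied to depth-≤(k−1) arguments, giving N_k = 4 + N_{k-1}^2 + N_{k-1}^2 + N_{k-1}.
N_0 = 4
N_1 = 4 + 4^2 + 4^2 + 4 = 40
Terms of depth exactly 1: N_1 − N_0 = 40 − 4 = 36.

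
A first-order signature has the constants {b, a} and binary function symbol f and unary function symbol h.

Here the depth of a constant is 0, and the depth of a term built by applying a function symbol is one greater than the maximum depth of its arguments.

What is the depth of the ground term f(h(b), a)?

2

depth(h(b)) = 1 + depth(b) = 1 + 0 = 1
depth(f(h(b), a)) = 1 + max(1, 0) = 2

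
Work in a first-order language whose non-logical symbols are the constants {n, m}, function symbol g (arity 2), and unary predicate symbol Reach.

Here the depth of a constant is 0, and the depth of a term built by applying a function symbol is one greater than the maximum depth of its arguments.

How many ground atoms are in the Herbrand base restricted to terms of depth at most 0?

2

First count ground terms of depth ≤ 0.
Let N_k count ground terms of depth at most k. Each non-constant term of depth ≤ k is some function symbol applied to depth-≤(k−1) arguments, giving N_k = 2 + N_{k-1}^2.
N_0 = 2
Explicitly: n, m.
So |H| = 2.
For each predicate symbol, the number of ground atoms is |H| raised to its arity; summing:
  Reach: 2
Total ground atoms: 2.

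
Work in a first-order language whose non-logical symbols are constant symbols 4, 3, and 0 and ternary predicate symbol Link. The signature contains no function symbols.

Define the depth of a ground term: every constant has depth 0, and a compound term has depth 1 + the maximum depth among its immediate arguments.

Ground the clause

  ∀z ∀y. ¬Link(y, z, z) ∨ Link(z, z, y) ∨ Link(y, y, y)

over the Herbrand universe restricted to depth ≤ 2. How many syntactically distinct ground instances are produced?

9

Ground terms of depth ≤ 2:
  With no function symbols every ground term is a constant, so there are exactly 3 ground terms at every depth bound.
  N_0 = 3
  N_1 = 3
  N_2 = 3
So there are 3 ground terms available for substitution.
There are 2 variables to instantiate (z, y), each occurring in at least one literal, so different choices give different ground instances.
Number of ground instances = 3^2 = 9.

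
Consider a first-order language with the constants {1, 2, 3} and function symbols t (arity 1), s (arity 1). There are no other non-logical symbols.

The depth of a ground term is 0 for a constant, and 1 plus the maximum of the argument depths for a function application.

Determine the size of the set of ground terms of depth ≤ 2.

Write N_k for the number of ground terms of depth ≤ k. A term of depth ≤ k is either a constant or a function symbol applied to arguments of depth ≤ k−1, so N_k = 3 + N_{k-1} + N_{k-1}.
N_0 = 3
N_1 = 3 + 3 + 3 = 9
N_2 = 3 + 9 + 9 = 21

21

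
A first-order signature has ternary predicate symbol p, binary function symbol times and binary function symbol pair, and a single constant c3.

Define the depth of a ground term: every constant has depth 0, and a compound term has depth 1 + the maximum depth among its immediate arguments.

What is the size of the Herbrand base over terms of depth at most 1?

27

First count ground terms of depth ≤ 1.
Count level by level. With function symbols times/2, pair/2, the terms of depth ≤ k are the 1 constant together with each function applied to depth-≤(k−1) tuples, so N_k = 1 + N_{k-1}^2 + N_{k-1}^2.
N_0 = 1
N_1 = 1 + 1^2 + 1^2 = 3
Explicitly: c3, times(c3, c3), pair(c3, c3).
So |H| = 3.
For each predicate symbol, the number of ground atoms is |H| raised to its arity; summing:
  p: 3^3 = 27
Total ground atoms: 27.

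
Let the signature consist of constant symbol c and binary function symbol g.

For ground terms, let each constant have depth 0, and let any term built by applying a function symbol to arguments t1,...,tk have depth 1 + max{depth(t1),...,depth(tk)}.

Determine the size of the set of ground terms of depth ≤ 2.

5

Count level by level. With function symbols g/2, the terms of depth ≤ k are the 1 constant together with each function applied to depth-≤(k−1) tuples, so N_k = 1 + N_{k-1}^2.
N_0 = 1
N_1 = 1 + 1^2 = 2
N_2 = 1 + 2^2 = 5
Explicitly: c, g(c, c), g(c, g(c, c)), g(g(c, c), c), g(g(c, c), g(c, c)).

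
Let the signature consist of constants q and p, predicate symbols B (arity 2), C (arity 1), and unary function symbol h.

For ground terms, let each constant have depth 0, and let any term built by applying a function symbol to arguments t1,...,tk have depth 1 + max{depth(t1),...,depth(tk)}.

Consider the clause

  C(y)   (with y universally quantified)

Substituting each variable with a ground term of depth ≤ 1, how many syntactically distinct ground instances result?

Ground terms of depth ≤ 1:
  If N_k denotes the number of depth-≤k ground terms, the 2 constants give N_0 = 2, and each function symbol of arity r contributes N_{k-1}^r new terms at level k: N_k = 2 + N_{k-1}.
  N_0 = 2
  N_1 = 2 + 2 = 4
  Explicitly: q, p, h(q), h(p).
So there are 4 ground terms available for substitution.
The body mentions the single quantified variable y; since ground terms form a free algebra, no two substitutions collapse to the same formula.
Number of ground instances = 4.

4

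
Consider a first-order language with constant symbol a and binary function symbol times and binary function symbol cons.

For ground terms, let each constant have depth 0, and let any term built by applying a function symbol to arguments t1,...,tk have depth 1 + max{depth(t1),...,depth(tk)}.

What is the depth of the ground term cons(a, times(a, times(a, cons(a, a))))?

4

depth(cons(a, a)) = 1 + max(0, 0) = 1
depth(times(a, cons(a, a))) = 1 + max(0, 1) = 2
depth(times(a, times(a, cons(a, a)))) = 1 + max(0, 2) = 3
depth(cons(a, times(a, times(a, cons(a, a))))) = 1 + max(0, 3) = 4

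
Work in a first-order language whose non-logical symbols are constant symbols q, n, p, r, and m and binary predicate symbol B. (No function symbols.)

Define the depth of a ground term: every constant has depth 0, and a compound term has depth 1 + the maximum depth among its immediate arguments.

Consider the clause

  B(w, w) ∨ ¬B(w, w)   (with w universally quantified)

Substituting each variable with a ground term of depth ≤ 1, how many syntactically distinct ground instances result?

Ground terms of depth ≤ 1:
  With no function symbols every ground term is a constant, so there are exactly 5 ground terms at every depth bound.
  N_0 = 5
  N_1 = 5
So there are 5 ground terms available for substitution.
The body mentions the single quantified variable w; since ground terms form a free algebra, no two substitutions collapse to the same formula.
Number of ground instances = 5.

5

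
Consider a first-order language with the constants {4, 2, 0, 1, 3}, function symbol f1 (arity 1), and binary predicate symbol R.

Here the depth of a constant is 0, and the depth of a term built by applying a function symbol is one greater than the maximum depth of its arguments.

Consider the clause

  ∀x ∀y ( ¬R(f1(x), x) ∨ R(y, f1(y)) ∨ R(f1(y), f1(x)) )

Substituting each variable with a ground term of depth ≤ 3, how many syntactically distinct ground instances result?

400

Ground terms of depth ≤ 3:
  Write N_k for the number of ground terms of depth ≤ k. A term of depth ≤ k is either a constant or a function symbol applied to arguments of depth ≤ k−1, so N_k = 5 + N_{k-1}.
  N_0 = 5
  N_1 = 5 + 5 = 10
  N_2 = 5 + 10 = 15
  N_3 = 5 + 15 = 20
So there are 20 ground terms available for substitution.
The clause has 2 distinct variables (x, y), each appearing in the body. In the free term algebra distinct substitutions yield syntactically distinct ground instances.
Number of ground instances = 20^2 = 400.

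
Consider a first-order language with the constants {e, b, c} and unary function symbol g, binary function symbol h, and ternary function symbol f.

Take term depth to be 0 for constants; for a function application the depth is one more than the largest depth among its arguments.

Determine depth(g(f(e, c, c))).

depth(f(e, c, c)) = 1 + max(0, 0, 0) = 1
depth(g(f(e, c, c))) = 1 + depth(f(e, c, c)) = 1 + 1 = 2

2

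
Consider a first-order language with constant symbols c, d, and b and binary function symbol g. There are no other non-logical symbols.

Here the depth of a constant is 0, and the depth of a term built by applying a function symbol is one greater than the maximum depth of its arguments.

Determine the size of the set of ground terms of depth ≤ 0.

Let N_k = |{terms of depth ≤ k}|. Then N_0 = 3 and N_k = 3 + N_{k-1}^2 for k ≥ 1 (one summand per function symbol, arity giving the exponent).
N_0 = 3
Explicitly: c, d, b.

3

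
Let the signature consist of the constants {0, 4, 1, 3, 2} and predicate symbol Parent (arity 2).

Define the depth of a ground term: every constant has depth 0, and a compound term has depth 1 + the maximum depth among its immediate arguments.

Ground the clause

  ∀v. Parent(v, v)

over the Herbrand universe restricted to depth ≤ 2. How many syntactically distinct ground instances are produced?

5

Ground terms of depth ≤ 2:
  With no function symbols every ground term is a constant, so there are exactly 5 ground terms at every depth bound.
  N_0 = 5
  N_1 = 5
  N_2 = 5
So there are 5 ground terms available for substitution.
There is 1 variable to instantiate (v),  occurring in at least one literal, so different choices give different ground instances.
Number of ground instances = 5.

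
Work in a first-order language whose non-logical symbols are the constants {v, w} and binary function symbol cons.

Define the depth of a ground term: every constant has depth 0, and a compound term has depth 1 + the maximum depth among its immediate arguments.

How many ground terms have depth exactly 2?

32

Let N_k = |{terms of depth ≤ k}|. Then N_0 = 2 and N_k = 2 + N_{k-1}^2 for k ≥ 1 (one summand per function symbol, arity giving the exponent).
N_0 = 2
N_1 = 2 + 2^2 = 6
N_2 = 2 + 6^2 = 38
Terms of depth exactly 2: N_2 − N_1 = 38 − 6 = 32.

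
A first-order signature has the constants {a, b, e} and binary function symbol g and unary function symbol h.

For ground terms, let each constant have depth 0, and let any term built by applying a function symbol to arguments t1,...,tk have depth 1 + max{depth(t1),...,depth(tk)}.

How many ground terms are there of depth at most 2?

If N_k denotes the number of depth-≤k ground terms, the 3 constants give N_0 = 3, and each function symbol of arity r contributes N_{k-1}^r new terms at level k: N_k = 3 + N_{k-1}^2 + N_{k-1}.
N_0 = 3
N_1 = 3 + 3^2 + 3 = 15
N_2 = 3 + 15^2 + 15 = 243

243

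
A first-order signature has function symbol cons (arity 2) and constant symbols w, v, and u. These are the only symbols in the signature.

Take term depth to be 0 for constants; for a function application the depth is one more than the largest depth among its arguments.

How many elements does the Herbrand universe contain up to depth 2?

147

Let N_k = |{terms of depth ≤ k}|. Then N_0 = 3 and N_k = 3 + N_{k-1}^2 for k ≥ 1 (one summand per function symbol, arity giving the exponent).
N_0 = 3
N_1 = 3 + 3^2 = 12
N_2 = 3 + 12^2 = 147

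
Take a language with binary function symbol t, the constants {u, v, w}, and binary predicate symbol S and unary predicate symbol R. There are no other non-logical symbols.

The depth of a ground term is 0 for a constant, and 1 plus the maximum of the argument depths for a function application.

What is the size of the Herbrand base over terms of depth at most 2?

First count ground terms of depth ≤ 2.
If N_k denotes the number of depth-≤k ground terms, the 3 constants give N_0 = 3, and each function symbol of arity r contributes N_{k-1}^r new terms at level k: N_k = 3 + N_{k-1}^2.
N_0 = 3
N_1 = 3 + 3^2 = 12
N_2 = 3 + 12^2 = 147
So |H| = 147.
Each predicate of arity r yields |H|^r ground atoms (one per choice of an r-tuple from H):
  S: 147^2 = 21609;  R: 147
Total ground atoms: 21609 + 147 = 21756.

21756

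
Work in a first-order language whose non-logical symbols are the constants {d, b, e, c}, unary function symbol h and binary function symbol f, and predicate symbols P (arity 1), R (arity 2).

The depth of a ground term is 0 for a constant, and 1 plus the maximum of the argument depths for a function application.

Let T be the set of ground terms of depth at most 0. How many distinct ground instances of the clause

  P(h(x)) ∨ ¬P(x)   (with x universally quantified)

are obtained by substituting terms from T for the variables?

4

Ground terms of depth ≤ 0:
  Let N_k = |{terms of depth ≤ k}|. Then N_0 = 4 and N_k = 4 + N_{k-1} + N_{k-1}^2 for k ≥ 1 (one summand per function symbol, arity giving the exponent).
  N_0 = 4
So there are 4 ground terms available for substitution.
The clause has 1 distinct variable (x), which appears in the body. In the free term algebra distinct substitutions yield syntactically distinct ground instances.
Number of ground instances = 4.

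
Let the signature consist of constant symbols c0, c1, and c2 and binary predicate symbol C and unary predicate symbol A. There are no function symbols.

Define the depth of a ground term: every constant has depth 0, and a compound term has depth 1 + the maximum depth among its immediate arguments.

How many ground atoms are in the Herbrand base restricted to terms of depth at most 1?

12

First count ground terms of depth ≤ 1.
With no function symbols every ground term is a constant, so there are exactly 3 ground terms at every depth bound.
N_0 = 3
N_1 = 3
So |H| = 3.
A ground atom is a predicate applied to a tuple of terms from H, so the count is the sum over predicates of |H|^arity:
  C: 3^2 = 9;  A: 3
Total ground atoms: 9 + 3 = 12.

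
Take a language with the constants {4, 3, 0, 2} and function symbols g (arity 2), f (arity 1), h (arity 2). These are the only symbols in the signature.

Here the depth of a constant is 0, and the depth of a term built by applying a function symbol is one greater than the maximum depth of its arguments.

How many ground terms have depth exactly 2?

If N_k denotes the number of depth-≤k ground terms, the 4 constants give N_0 = 4, and each function symbol of arity r contributes N_{k-1}^r new terms at level k: N_k = 4 + N_{k-1}^2 + N_{k-1} + N_{k-1}^2.
N_0 = 4
N_1 = 4 + 4^2 + 4 + 4^2 = 40
N_2 = 4 + 40^2 + 40 + 40^2 = 3244
Terms of depth exactly 2: N_2 − N_1 = 3244 − 40 = 3204.

3204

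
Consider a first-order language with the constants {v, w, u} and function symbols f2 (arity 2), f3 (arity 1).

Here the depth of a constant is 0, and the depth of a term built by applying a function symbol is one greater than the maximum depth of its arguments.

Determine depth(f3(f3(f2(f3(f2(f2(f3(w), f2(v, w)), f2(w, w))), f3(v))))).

depth(f3(w)) = 1 + depth(w) = 1 + 0 = 1
depth(f2(v, w)) = 1 + max(0, 0) = 1
depth(f2(f3(w), f2(v, w))) = 1 + max(1, 1) = 2
depth(f2(w, w)) = 1 + max(0, 0) = 1
depth(f2(f2(f3(w), f2(v, w)), f2(w, w))) = 1 + max(2, 1) = 3
depth(f3(f2(f2(f3(w), f2(v, w)), f2(w, w)))) = 1 + depth(f2(f2(f3(w), f2(v, w)), f2(w, w))) = 1 + 3 = 4
depth(f3(v)) = 1 + depth(v) = 1 + 0 = 1
depth(f2(f3(f2(f2(f3(w), f2(v, w)), f2(w, w))), f3(v))) = 1 + max(4, 1) = 5
depth(f3(f2(f3(f2(f2(f3(w), f2(v, w)), f2(w, w))), f3(v)))) = 1 + depth(f2(f3(f2(f2(f3(w), f2(v, w)), f2(w, w))), f3(v))) = 1 + 5 = 6
depth(f3(f3(f2(f3(f2(f2(f3(w), f2(v, w)), f2(w, w))), f3(v))))) = 1 + depth(f3(f2(f3(f2(f2(f3(w), f2(v, w)), f2(w, w))), f3(v)))) = 1 + 6 = 7

7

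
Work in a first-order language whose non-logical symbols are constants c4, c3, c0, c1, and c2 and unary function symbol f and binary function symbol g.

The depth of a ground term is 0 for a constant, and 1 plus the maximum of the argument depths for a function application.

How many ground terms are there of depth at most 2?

1265

Let N_k count ground terms of depth at most k. Each non-constant term of depth ≤ k is some function symbol applied to depth-≤(k−1) arguments, giving N_k = 5 + N_{k-1} + N_{k-1}^2.
N_0 = 5
N_1 = 5 + 5 + 5^2 = 35
N_2 = 5 + 35 + 35^2 = 1265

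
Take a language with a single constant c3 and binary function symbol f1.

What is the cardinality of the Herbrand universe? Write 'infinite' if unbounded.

infinite

The signature has at least one function symbol (f1, arity 2) and at least one constant (c3).
Iterating f1 gives infinitely many distinct ground terms: c3, f1(c3, c3), f1(f1(c3, c3), f1(c3, c3)), ...
So the Herbrand universe is infinite.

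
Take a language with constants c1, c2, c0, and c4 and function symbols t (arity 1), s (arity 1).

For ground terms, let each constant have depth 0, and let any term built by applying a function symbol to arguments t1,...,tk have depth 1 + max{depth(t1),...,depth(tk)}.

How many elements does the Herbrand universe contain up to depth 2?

If N_k denotes the number of depth-≤k ground terms, the 4 constants give N_0 = 4, and each function symbol of arity r contributes N_{k-1}^r new terms at level k: N_k = 4 + N_{k-1} + N_{k-1}.
N_0 = 4
N_1 = 4 + 4 + 4 = 12
N_2 = 4 + 12 + 12 = 28

28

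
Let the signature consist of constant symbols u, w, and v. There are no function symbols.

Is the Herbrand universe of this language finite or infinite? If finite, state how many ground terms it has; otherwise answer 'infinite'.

3

There are no function symbols, so every ground term is one of the 3 constants.
The Herbrand universe is {u, w, v}, which is finite with 3 elements.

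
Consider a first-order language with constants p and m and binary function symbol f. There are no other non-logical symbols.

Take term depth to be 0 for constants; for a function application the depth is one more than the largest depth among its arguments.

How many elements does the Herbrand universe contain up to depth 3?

Let N_k = |{terms of depth ≤ k}|. Then N_0 = 2 and N_k = 2 + N_{k-1}^2 for k ≥ 1 (one summand per function symbol, arity giving the exponent).
N_0 = 2
N_1 = 2 + 2^2 = 6
N_2 = 2 + 6^2 = 38
N_3 = 2 + 38^2 = 1446

1446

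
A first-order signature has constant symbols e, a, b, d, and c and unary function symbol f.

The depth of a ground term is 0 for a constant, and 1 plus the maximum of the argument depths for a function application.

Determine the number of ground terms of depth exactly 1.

5

Count level by level. With function symbols f/1, the terms of depth ≤ k are the 5 constants together with each function applied to depth-≤(k−1) tuples, so N_k = 5 + N_{k-1}.
N_0 = 5
N_1 = 5 + 5 = 10
Terms of depth exactly 1: N_1 − N_0 = 10 − 5 = 5.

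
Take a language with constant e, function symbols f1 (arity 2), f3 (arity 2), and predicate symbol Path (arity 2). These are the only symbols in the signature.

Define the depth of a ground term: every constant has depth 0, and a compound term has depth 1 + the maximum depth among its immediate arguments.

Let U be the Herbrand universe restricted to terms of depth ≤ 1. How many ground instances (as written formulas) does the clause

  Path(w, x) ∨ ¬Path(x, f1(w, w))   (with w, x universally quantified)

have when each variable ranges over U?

9

Ground terms of depth ≤ 1:
  Count level by level. With function symbols f1/2, f3/2, the terms of depth ≤ k are the 1 constant together with each function applied to depth-≤(k−1) tuples, so N_k = 1 + N_{k-1}^2 + N_{k-1}^2.
  N_0 = 1
  N_1 = 1 + 1^2 + 1^2 = 3
  Explicitly: e, f1(e, e), f3(e, e).
So there are 3 ground terms available for substitution.
The body mentions every one of the 2 quantified variables; since ground terms form a free algebra, no two substitutions collapse to the same formula.
Number of ground instances = 3^2 = 9.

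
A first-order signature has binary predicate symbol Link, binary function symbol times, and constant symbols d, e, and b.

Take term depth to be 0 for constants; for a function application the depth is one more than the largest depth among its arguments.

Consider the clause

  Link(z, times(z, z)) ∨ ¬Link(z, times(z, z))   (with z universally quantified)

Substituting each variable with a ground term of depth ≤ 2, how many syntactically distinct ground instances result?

147

Ground terms of depth ≤ 2:
  Let N_k = |{terms of depth ≤ k}|. Then N_0 = 3 and N_k = 3 + N_{k-1}^2 for k ≥ 1 (one summand per function symbol, arity giving the exponent).
  N_0 = 3
  N_1 = 3 + 3^2 = 12
  N_2 = 3 + 12^2 = 147
So there are 147 ground terms available for substitution.
The variable z ranges independently over the available ground terms, and distinct assignments produce distinct instances.
Number of ground instances = 147.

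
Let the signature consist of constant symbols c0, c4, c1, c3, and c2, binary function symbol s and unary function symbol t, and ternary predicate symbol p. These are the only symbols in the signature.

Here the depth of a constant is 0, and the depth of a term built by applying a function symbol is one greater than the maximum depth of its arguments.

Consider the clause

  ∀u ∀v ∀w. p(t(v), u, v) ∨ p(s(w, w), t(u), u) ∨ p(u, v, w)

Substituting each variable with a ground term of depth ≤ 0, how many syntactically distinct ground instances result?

125

Ground terms of depth ≤ 0:
  If N_k denotes the number of depth-≤k ground terms, the 5 constants give N_0 = 5, and each function symbol of arity r contributes N_{k-1}^r new terms at level k: N_k = 5 + N_{k-1}^2 + N_{k-1}.
  N_0 = 5
  Explicitly: c0, c4, c1, c3, c2.
So there are 5 ground terms available for substitution.
Each of u, v, w ranges independently over the available ground terms, and distinct assignments produce distinct instances.
Number of ground instances = 5^3 = 125.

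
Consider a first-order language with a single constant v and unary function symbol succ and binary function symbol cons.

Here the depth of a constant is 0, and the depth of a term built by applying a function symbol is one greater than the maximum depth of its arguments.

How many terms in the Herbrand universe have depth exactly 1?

Count level by level. With function symbols succ/1, cons/2, the terms of depth ≤ k are the 1 constant together with each function applied to depth-≤(k−1) tuples, so N_k = 1 + N_{k-1} + N_{k-1}^2.
N_0 = 1
N_1 = 1 + 1 + 1^2 = 3
Terms of depth exactly 1: N_1 − N_0 = 3 − 1 = 2.

2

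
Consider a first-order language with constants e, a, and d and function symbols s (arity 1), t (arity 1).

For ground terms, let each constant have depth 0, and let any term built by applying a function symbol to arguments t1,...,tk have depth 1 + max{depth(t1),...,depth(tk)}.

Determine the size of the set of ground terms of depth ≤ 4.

93

If N_k denotes the number of depth-≤k ground terms, the 3 constants give N_0 = 3, and each function symbol of arity r contributes N_{k-1}^r new terms at level k: N_k = 3 + N_{k-1} + N_{k-1}.
N_0 = 3
N_1 = 3 + 3 + 3 = 9
N_2 = 3 + 9 + 9 = 21
N_3 = 3 + 21 + 21 = 45
N_4 = 3 + 45 + 45 = 93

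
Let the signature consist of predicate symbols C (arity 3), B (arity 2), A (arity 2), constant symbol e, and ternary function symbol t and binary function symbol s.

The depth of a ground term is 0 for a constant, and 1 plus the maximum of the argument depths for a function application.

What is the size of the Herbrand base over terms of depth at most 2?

First count ground terms of depth ≤ 2.
Let N_k count ground terms of depth at most k. Each non-constant term of depth ≤ k is some function symbol applied to depth-≤(k−1) arguments, giving N_k = 1 + N_{k-1}^3 + N_{k-1}^2.
N_0 = 1
N_1 = 1 + 1^3 + 1^2 = 3
N_2 = 1 + 3^3 + 3^2 = 37
So |H| = 37.
For each predicate symbol, the number of ground atoms is |H| raised to its arity; summing:
  C: 37^3 = 50653;  B: 37^2 = 1369;  A: 37^2 = 1369
Total ground atoms: 50653 + 1369 + 1369 = 53391.

53391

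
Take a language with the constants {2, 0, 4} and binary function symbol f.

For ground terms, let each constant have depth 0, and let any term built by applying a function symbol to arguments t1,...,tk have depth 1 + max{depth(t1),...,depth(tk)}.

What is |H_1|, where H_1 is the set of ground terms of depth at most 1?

Count level by level. With function symbols f/2, the terms of depth ≤ k are the 3 constants together with each function applied to depth-≤(k−1) tuples, so N_k = 3 + N_{k-1}^2.
N_0 = 3
N_1 = 3 + 3^2 = 12
Explicitly: 2, 0, 4, f(2, 2), f(2, 0), f(2, 4), f(0, 2), f(0, 0), f(0, 4), f(4, 2), f(4, 0), f(4, 4).

12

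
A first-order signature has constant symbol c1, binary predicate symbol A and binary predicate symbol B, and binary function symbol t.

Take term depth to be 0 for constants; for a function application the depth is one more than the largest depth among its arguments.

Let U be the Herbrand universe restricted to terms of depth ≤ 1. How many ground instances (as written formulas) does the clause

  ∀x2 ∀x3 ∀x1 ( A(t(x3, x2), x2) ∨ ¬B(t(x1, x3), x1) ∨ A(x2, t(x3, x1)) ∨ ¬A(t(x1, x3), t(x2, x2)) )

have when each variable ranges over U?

8

Ground terms of depth ≤ 1:
  Let N_k = |{terms of depth ≤ k}|. Then N_0 = 1 and N_k = 1 + N_{k-1}^2 for k ≥ 1 (one summand per function symbol, arity giving the exponent).
  N_0 = 1
  N_1 = 1 + 1^2 = 2
So there are 2 ground terms available for substitution.
The body mentions every one of the 3 quantified variables; since ground terms form a free algebra, no two substitutions collapse to the same formula.
Number of ground instances = 2^3 = 8.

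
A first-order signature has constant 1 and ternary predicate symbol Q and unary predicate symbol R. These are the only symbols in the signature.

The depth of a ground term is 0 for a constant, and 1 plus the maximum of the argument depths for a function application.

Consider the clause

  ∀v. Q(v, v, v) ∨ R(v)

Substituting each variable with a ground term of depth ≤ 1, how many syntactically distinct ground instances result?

1

Ground terms of depth ≤ 1:
  With no function symbols every ground term is a constant, so there is exactly 1 ground term at every depth bound.
  N_0 = 1
  N_1 = 1
So there is exactly 1 ground term available for substitution.
The clause has 1 distinct variable (v), which appears in the body. In the free term algebra distinct substitutions yield syntactically distinct ground instances.
Number of ground instances = 1.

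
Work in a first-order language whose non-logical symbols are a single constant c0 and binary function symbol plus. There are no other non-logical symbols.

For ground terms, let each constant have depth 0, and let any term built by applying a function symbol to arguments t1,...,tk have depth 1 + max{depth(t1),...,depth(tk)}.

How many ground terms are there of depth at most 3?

If N_k denotes the number of depth-≤k ground terms, the 1 constant gives N_0 = 1, and each function symbol of arity r contributes N_{k-1}^r new terms at level k: N_k = 1 + N_{k-1}^2.
N_0 = 1
N_1 = 1 + 1^2 = 2
N_2 = 1 + 2^2 = 5
N_3 = 1 + 5^2 = 26

26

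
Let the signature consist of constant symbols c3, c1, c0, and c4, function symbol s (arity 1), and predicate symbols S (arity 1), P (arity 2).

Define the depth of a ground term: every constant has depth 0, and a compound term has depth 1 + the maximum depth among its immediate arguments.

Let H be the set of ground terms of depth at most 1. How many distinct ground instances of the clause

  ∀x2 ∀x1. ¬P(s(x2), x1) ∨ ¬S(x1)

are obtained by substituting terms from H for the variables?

64

Ground terms of depth ≤ 1:
  Let N_k = |{terms of depth ≤ k}|. Then N_0 = 4 and N_k = 4 + N_{k-1} for k ≥ 1 (one summand per function symbol, arity giving the exponent).
  N_0 = 4
  N_1 = 4 + 4 = 8
So there are 8 ground terms available for substitution.
The clause has 2 distinct variables (x2, x1), each appearing in the body. In the free term algebra distinct substitutions yield syntactically distinct ground instances.
Number of ground instances = 8^2 = 64.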